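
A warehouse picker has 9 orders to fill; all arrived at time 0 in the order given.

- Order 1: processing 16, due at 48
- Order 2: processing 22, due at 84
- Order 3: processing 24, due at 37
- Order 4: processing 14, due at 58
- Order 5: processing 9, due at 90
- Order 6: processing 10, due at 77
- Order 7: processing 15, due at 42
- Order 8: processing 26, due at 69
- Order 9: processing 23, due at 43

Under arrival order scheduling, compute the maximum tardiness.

116

FIFO (arrival order): Order 1 Order 2 Order 3 Order 4 Order 5 Order 6 Order 7 Order 8 Order 9.
Order 1: 0→16, due 48, tardiness 0
Order 2: 16→38, due 84, tardiness 0
Order 3: 38→62, due 37, tardiness 25
Order 4: 62→76, due 58, tardiness 18
Order 5: 76→85, due 90, tardiness 0
Order 6: 85→95, due 77, tardiness 18
Order 7: 95→110, due 42, tardiness 68
Order 8: 110→136, due 69, tardiness 67
Order 9: 136→159, due 43, tardiness 116
Maximum = 116.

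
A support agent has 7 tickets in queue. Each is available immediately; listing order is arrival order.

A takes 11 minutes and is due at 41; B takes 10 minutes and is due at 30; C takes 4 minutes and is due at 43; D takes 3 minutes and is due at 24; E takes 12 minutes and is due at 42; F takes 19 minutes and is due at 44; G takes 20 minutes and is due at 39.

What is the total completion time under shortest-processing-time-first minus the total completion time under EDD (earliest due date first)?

SPT (increasing processing time): D C B A E F G.
D: 0→3
C: 3→7
B: 7→17
A: 17→28
E: 28→40
F: 40→59
G: 59→79
Sum = 3+7+17+28+40+59+79 = 233.
EDD (increasing due date): D B G A E C F.
D: 0→3
B: 3→13
G: 13→33
A: 33→44
E: 44→56
C: 56→60
F: 60→79
Sum = 3+13+33+44+56+60+79 = 288.
Difference = 233 − 288 = -55.

-55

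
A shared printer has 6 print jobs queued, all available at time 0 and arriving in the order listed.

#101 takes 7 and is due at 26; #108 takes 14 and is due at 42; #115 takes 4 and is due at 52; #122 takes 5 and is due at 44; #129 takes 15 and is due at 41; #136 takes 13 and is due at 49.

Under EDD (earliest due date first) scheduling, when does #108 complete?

36

EDD (increasing due date): #101 #129 #108 #122 #136 #115.
#101: 0→7
#129: 7→22
#108: 22→36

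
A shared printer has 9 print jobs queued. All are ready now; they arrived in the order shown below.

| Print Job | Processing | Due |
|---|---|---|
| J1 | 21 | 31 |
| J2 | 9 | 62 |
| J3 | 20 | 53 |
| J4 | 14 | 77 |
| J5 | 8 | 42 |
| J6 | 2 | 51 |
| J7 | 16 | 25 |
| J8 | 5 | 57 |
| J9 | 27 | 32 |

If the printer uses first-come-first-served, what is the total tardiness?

FIFO (arrival order): J1 J2 J3 J4 J5 J6 J7 J8 J9.
J1: 0→21, due 31, tardiness 0
J2: 21→30, due 62, tardiness 0
J3: 30→50, due 53, tardiness 0
J4: 50→64, due 77, tardiness 0
J5: 64→72, due 42, tardiness 30
J6: 72→74, due 51, tardiness 23
J7: 74→90, due 25, tardiness 65
J8: 90→95, due 57, tardiness 38
J9: 95→122, due 32, tardiness 90
Sum = 0+0+0+0+30+23+65+38+90 = 246.

246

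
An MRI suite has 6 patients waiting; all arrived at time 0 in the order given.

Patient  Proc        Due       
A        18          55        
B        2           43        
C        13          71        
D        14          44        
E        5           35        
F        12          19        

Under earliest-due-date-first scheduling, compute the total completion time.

196

EDD (increasing due date): F E B D A C.
F: 0→12
E: 12→17
B: 17→19
D: 19→33
A: 33→51
C: 51→64
Sum = 12+17+19+33+51+64 = 196.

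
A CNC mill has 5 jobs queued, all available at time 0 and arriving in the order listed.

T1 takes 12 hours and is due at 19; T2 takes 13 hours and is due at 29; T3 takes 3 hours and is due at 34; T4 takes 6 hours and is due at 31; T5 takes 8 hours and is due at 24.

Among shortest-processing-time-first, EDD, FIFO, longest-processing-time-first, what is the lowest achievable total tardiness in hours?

20

SPT (increasing processing time): T3 T4 T5 T1 T2.
T3: 0→3, due 34, tardiness 0
T4: 3→9, due 31, tardiness 0
T5: 9→17, due 24, tardiness 0
T1: 17→29, due 19, tardiness 10
T2: 29→42, due 29, tardiness 13
Sum = 0+0+0+10+13 = 23.
EDD (increasing due date): T1 T5 T2 T4 T3.
T1: 0→12, due 19, tardiness 0
T5: 12→20, due 24, tardiness 0
T2: 20→33, due 29, tardiness 4
T4: 33→39, due 31, tardiness 8
T3: 39→42, due 34, tardiness 8
Sum = 0+0+4+8+8 = 20.
FIFO (arrival order): T1 T2 T3 T4 T5.
T1: 0→12, due 19, tardiness 0
T2: 12→25, due 29, tardiness 0
T3: 25→28, due 34, tardiness 0
T4: 28→34, due 31, tardiness 3
T5: 34→42, due 24, tardiness 18
Sum = 0+0+0+3+18 = 21.
LPT (decreasing processing time): T2 T1 T5 T4 T3.
T2: 0→13, due 29, tardiness 0
T1: 13→25, due 19, tardiness 6
T5: 25→33, due 24, tardiness 9
T4: 33→39, due 31, tardiness 8
T3: 39→42, due 34, tardiness 8
Sum = 0+6+9+8+8 = 31.
SPT 23, EDD 20, FIFO 21, LPT 31 → minimum 20.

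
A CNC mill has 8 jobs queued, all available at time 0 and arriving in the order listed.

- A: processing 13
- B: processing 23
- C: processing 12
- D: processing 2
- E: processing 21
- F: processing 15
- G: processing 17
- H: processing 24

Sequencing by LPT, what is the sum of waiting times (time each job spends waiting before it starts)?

LPT (decreasing processing time): H B E G F A C D.
H: waits 0, runs 0→24
B: waits 24, runs 24→47
E: waits 47, runs 47→68
G: waits 68, runs 68→85
F: waits 85, runs 85→100
A: waits 100, runs 100→113
C: waits 113, runs 113→125
D: waits 125, runs 125→127
Sum = 0+24+47+68+85+100+113+125 = 562.

562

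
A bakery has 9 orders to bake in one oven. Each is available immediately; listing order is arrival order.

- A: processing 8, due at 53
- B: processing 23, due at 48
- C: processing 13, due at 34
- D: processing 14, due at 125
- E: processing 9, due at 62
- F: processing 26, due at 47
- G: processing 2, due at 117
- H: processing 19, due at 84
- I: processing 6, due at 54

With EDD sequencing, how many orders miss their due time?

EDD (increasing due date): C F B A I E H G D.
C: 0→13, due 34, tardiness 0
F: 13→39, due 47, tardiness 0
B: 39→62, due 48, tardiness 14
A: 62→70, due 53, tardiness 17
I: 70→76, due 54, tardiness 22
E: 76→85, due 62, tardiness 23
H: 85→104, due 84, tardiness 20
G: 104→106, due 117, tardiness 0
D: 106→120, due 125, tardiness 0
Late orders: 5.

5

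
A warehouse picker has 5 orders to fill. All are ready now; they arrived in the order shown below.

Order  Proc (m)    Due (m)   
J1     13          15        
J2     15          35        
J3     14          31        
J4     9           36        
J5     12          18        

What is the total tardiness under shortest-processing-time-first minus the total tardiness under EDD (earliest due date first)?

SPT (increasing processing time): J4 J5 J1 J3 J2.
J4: 0→9, due 36, tardiness 0
J5: 9→21, due 18, tardiness 3
J1: 21→34, due 15, tardiness 19
J3: 34→48, due 31, tardiness 17
J2: 48→63, due 35, tardiness 28
Sum = 0+3+19+17+28 = 67.
EDD (increasing due date): J1 J5 J3 J2 J4.
J1: 0→13, due 15, tardiness 0
J5: 13→25, due 18, tardiness 7
J3: 25→39, due 31, tardiness 8
J2: 39→54, due 35, tardiness 19
J4: 54→63, due 36, tardiness 27
Sum = 0+7+8+19+27 = 61.
Difference = 67 − 61 = 6.

6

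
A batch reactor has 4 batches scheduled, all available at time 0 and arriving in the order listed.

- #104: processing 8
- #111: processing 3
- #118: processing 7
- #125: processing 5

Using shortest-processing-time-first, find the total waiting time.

SPT (increasing processing time): #111 #125 #118 #104.
#111: waits 0, runs 0→3
#125: waits 3, runs 3→8
#118: waits 8, runs 8→15
#104: waits 15, runs 15→23
Sum = 0+3+8+15 = 26.

26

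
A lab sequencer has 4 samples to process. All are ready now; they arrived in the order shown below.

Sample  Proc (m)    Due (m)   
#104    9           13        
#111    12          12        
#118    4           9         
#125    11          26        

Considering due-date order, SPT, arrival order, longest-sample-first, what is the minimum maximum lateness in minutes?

EDD (increasing due date): #118 #111 #104 #125.
#118: 0→4, due 9, lateness -5
#111: 4→16, due 12, lateness 4
#104: 16→25, due 13, lateness 12
#125: 25→36, due 26, lateness 10
Maximum = 12.
SPT (increasing processing time): #118 #104 #125 #111.
#118: 0→4, due 9, lateness -5
#104: 4→13, due 13, lateness 0
#125: 13→24, due 26, lateness -2
#111: 24→36, due 12, lateness 24
Maximum = 24.
FIFO (arrival order): #104 #111 #118 #125.
#104: 0→9, due 13, lateness -4
#111: 9→21, due 12, lateness 9
#118: 21→25, due 9, lateness 16
#125: 25→36, due 26, lateness 10
Maximum = 16.
LPT (decreasing processing time): #111 #125 #104 #118.
#111: 0→12, due 12, lateness 0
#125: 12→23, due 26, lateness -3
#104: 23→32, due 13, lateness 19
#118: 32→36, due 9, lateness 27
Maximum = 27.
EDD 12, SPT 24, FIFO 16, LPT 27 → minimum 12.

12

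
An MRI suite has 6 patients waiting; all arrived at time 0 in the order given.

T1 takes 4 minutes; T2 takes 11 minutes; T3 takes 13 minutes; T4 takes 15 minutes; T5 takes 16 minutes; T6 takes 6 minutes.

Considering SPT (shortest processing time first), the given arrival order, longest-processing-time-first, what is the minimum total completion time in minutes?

183

SPT (increasing processing time): T1 T6 T2 T3 T4 T5.
T1: 0→4
T6: 4→10
T2: 10→21
T3: 21→34
T4: 34→49
T5: 49→65
Sum = 4+10+21+34+49+65 = 183.
FIFO (arrival order): T1 T2 T3 T4 T5 T6.
T1: 0→4
T2: 4→15
T3: 15→28
T4: 28→43
T5: 43→59
T6: 59→65
Sum = 4+15+28+43+59+65 = 214.
LPT (decreasing processing time): T5 T4 T3 T2 T6 T1.
T5: 0→16
T4: 16→31
T3: 31→44
T2: 44→55
T6: 55→61
T1: 61→65
Sum = 16+31+44+55+61+65 = 272.
SPT 183, FIFO 214, LPT 272 → minimum 183.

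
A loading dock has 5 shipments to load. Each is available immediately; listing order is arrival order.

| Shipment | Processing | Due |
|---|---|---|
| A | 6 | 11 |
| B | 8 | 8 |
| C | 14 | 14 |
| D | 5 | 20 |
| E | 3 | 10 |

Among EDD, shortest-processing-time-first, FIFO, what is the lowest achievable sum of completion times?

83

EDD (increasing due date): B E A C D.
B: 0→8
E: 8→11
A: 11→17
C: 17→31
D: 31→36
Sum = 8+11+17+31+36 = 103.
SPT (increasing processing time): E D A B C.
E: 0→3
D: 3→8
A: 8→14
B: 14→22
C: 22→36
Sum = 3+8+14+22+36 = 83.
FIFO (arrival order): A B C D E.
A: 0→6
B: 6→14
C: 14→28
D: 28→33
E: 33→36
Sum = 6+14+28+33+36 = 117.
EDD 103, SPT 83, FIFO 117 → minimum 83.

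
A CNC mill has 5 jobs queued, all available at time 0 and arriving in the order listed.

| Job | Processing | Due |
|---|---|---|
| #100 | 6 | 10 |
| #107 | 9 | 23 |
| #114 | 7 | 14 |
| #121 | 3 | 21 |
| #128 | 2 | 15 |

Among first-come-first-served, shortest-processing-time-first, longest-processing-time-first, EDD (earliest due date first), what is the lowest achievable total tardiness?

FIFO (arrival order): #100 #107 #114 #121 #128.
#100: 0→6, due 10, tardiness 0
#107: 6→15, due 23, tardiness 0
#114: 15→22, due 14, tardiness 8
#121: 22→25, due 21, tardiness 4
#128: 25→27, due 15, tardiness 12
Sum = 0+0+8+4+12 = 24.
SPT (increasing processing time): #128 #121 #100 #114 #107.
#128: 0→2, due 15, tardiness 0
#121: 2→5, due 21, tardiness 0
#100: 5→11, due 10, tardiness 1
#114: 11→18, due 14, tardiness 4
#107: 18→27, due 23, tardiness 4
Sum = 0+0+1+4+4 = 9.
LPT (decreasing processing time): #107 #114 #100 #121 #128.
#107: 0→9, due 23, tardiness 0
#114: 9→16, due 14, tardiness 2
#100: 16→22, due 10, tardiness 12
#121: 22→25, due 21, tardiness 4
#128: 25→27, due 15, tardiness 12
Sum = 0+2+12+4+12 = 30.
EDD (increasing due date): #100 #114 #128 #121 #107.
#100: 0→6, due 10, tardiness 0
#114: 6→13, due 14, tardiness 0
#128: 13→15, due 15, tardiness 0
#121: 15→18, due 21, tardiness 0
#107: 18→27, due 23, tardiness 4
Sum = 0+0+0+0+4 = 4.
FIFO 24, SPT 9, LPT 30, EDD 4 → minimum 4.

4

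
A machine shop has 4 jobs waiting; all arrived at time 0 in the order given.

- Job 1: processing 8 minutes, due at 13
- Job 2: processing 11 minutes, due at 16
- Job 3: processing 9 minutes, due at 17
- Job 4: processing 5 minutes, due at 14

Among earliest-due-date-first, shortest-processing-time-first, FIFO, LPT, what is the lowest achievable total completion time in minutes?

EDD (increasing due date): Job 1 Job 4 Job 2 Job 3.
Job 1: 0→8
Job 4: 8→13
Job 2: 13→24
Job 3: 24→33
Sum = 8+13+24+33 = 78.
SPT (increasing processing time): Job 4 Job 1 Job 3 Job 2.
Job 4: 0→5
Job 1: 5→13
Job 3: 13→22
Job 2: 22→33
Sum = 5+13+22+33 = 73.
FIFO (arrival order): Job 1 Job 2 Job 3 Job 4.
Job 1: 0→8
Job 2: 8→19
Job 3: 19→28
Job 4: 28→33
Sum = 8+19+28+33 = 88.
LPT (decreasing processing time): Job 2 Job 3 Job 1 Job 4.
Job 2: 0→11
Job 3: 11→20
Job 1: 20→28
Job 4: 28→33
Sum = 11+20+28+33 = 92.
EDD 78, SPT 73, FIFO 88, LPT 92 → minimum 73.

73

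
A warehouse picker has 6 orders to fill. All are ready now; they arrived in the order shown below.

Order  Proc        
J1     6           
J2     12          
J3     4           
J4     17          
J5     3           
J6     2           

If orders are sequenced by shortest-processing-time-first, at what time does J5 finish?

5

SPT (increasing processing time): J6 J5 J3 J1 J2 J4.
J6: 0→2
J5: 2→5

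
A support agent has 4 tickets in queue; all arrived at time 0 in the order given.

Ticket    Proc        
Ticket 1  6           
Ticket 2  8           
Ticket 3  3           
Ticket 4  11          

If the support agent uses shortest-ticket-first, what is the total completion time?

57

SPT (increasing processing time): Ticket 3 Ticket 1 Ticket 2 Ticket 4.
Ticket 3: 0→3
Ticket 1: 3→9
Ticket 2: 9→17
Ticket 4: 17→28
Sum = 3+9+17+28 = 57.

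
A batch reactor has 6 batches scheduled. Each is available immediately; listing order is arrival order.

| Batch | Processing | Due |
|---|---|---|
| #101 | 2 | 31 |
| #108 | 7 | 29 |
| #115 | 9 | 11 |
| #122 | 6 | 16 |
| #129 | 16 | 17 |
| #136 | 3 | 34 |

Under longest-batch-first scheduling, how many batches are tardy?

LPT (decreasing processing time): #129 #115 #108 #122 #136 #101.
#129: 0→16, due 17, tardiness 0
#115: 16→25, due 11, tardiness 14
#108: 25→32, due 29, tardiness 3
#122: 32→38, due 16, tardiness 22
#136: 38→41, due 34, tardiness 7
#101: 41→43, due 31, tardiness 12
Late batches: 5.

5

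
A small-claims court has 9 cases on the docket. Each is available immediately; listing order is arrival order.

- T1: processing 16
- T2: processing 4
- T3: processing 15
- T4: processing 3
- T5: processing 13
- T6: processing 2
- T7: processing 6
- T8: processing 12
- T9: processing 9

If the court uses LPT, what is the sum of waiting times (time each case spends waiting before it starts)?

436

LPT (decreasing processing time): T1 T3 T5 T8 T9 T7 T2 T4 T6.
T1: waits 0, runs 0→16
T3: waits 16, runs 16→31
T5: waits 31, runs 31→44
T8: waits 44, runs 44→56
T9: waits 56, runs 56→65
T7: waits 65, runs 65→71
T2: waits 71, runs 71→75
T4: waits 75, runs 75→78
T6: waits 78, runs 78→80
Sum = 0+16+31+44+56+65+71+75+78 = 436.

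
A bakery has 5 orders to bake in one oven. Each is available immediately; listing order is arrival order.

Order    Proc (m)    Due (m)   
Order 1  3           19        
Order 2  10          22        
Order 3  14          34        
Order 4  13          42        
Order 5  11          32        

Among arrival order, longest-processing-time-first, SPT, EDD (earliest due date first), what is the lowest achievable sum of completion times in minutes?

FIFO (arrival order): Order 1 Order 2 Order 3 Order 4 Order 5.
Order 1: 0→3
Order 2: 3→13
Order 3: 13→27
Order 4: 27→40
Order 5: 40→51
Sum = 3+13+27+40+51 = 134.
LPT (decreasing processing time): Order 3 Order 4 Order 5 Order 2 Order 1.
Order 3: 0→14
Order 4: 14→27
Order 5: 27→38
Order 2: 38→48
Order 1: 48→51
Sum = 14+27+38+48+51 = 178.
SPT (increasing processing time): Order 1 Order 2 Order 5 Order 4 Order 3.
Order 1: 0→3
Order 2: 3→13
Order 5: 13→24
Order 4: 24→37
Order 3: 37→51
Sum = 3+13+24+37+51 = 128.
EDD (increasing due date): Order 1 Order 2 Order 5 Order 3 Order 4.
Order 1: 0→3
Order 2: 3→13
Order 5: 13→24
Order 3: 24→38
Order 4: 38→51
Sum = 3+13+24+38+51 = 129.
FIFO 134, LPT 178, SPT 128, EDD 129 → minimum 128.

128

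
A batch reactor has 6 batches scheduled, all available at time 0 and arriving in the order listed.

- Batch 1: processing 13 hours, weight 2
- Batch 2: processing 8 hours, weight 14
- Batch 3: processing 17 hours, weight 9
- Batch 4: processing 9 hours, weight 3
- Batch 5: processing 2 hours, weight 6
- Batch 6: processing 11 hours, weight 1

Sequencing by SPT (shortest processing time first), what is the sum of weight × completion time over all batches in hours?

SPT (increasing processing time): Batch 5 Batch 2 Batch 4 Batch 6 Batch 1 Batch 3.
Batch 5: finishes 2, weight 6, w·C = 12
Batch 2: finishes 10, weight 14, w·C = 140
Batch 4: finishes 19, weight 3, w·C = 57
Batch 6: finishes 30, weight 1, w·C = 30
Batch 1: finishes 43, weight 2, w·C = 86
Batch 3: finishes 60, weight 9, w·C = 540
Sum = 12+140+57+30+86+540 = 865.

865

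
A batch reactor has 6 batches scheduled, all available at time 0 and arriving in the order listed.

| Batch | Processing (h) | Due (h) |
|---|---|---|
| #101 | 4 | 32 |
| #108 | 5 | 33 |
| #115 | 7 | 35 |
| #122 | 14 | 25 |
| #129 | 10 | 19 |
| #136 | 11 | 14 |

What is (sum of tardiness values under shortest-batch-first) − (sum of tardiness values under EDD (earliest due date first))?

10

SPT (increasing processing time): #101 #108 #115 #129 #136 #122.
#101: 0→4, due 32, tardiness 0
#108: 4→9, due 33, tardiness 0
#115: 9→16, due 35, tardiness 0
#129: 16→26, due 19, tardiness 7
#136: 26→37, due 14, tardiness 23
#122: 37→51, due 25, tardiness 26
Sum = 0+0+0+7+23+26 = 56.
EDD (increasing due date): #136 #129 #122 #101 #108 #115.
#136: 0→11, due 14, tardiness 0
#129: 11→21, due 19, tardiness 2
#122: 21→35, due 25, tardiness 10
#101: 35→39, due 32, tardiness 7
#108: 39→44, due 33, tardiness 11
#115: 44→51, due 35, tardiness 16
Sum = 0+2+10+7+11+16 = 46.
Difference = 56 − 46 = 10.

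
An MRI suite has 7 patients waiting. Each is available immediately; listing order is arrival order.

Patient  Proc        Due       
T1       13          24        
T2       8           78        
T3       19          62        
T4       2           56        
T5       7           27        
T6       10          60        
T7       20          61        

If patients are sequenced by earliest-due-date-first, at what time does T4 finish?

22

EDD (increasing due date): T1 T5 T4 T6 T7 T3 T2.
T1: 0→13
T5: 13→20
T4: 20→22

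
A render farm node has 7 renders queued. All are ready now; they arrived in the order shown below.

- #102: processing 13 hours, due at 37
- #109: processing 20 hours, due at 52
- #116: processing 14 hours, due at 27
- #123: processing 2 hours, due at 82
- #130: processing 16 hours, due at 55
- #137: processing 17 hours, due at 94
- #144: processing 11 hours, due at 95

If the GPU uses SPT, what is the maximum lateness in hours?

41

SPT (increasing processing time): #123 #144 #102 #116 #130 #137 #109.
#123: 0→2, due 82, lateness -80
#144: 2→13, due 95, lateness -82
#102: 13→26, due 37, lateness -11
#116: 26→40, due 27, lateness 13
#130: 40→56, due 55, lateness 1
#137: 56→73, due 94, lateness -21
#109: 73→93, due 52, lateness 41
Maximum = 41.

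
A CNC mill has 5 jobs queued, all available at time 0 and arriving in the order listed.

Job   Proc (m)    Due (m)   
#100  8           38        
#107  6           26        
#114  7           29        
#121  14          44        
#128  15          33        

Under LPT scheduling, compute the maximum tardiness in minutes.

LPT (decreasing processing time): #128 #121 #100 #114 #107.
#128: 0→15, due 33, tardiness 0
#121: 15→29, due 44, tardiness 0
#100: 29→37, due 38, tardiness 0
#114: 37→44, due 29, tardiness 15
#107: 44→50, due 26, tardiness 24
Maximum = 24.

24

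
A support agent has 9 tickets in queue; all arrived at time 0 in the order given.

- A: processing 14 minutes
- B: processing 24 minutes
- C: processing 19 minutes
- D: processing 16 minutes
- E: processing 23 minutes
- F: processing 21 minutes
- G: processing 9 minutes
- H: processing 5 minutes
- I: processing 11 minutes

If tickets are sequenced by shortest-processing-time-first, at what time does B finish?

142

SPT (increasing processing time): H G I A D C F E B.
H: 0→5
G: 5→14
I: 14→25
A: 25→39
D: 39→55
C: 55→74
F: 74→95
E: 95→118
B: 118→142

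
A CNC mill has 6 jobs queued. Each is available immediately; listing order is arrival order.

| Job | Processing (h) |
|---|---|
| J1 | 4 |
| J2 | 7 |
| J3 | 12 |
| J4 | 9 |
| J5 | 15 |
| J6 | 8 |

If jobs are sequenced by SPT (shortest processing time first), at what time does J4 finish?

28

SPT (increasing processing time): J1 J2 J6 J4 J3 J5.
J1: 0→4
J2: 4→11
J6: 11→19
J4: 19→28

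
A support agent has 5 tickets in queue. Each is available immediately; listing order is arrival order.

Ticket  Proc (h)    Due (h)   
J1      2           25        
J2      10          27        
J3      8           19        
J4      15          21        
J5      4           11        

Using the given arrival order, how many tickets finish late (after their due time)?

3

FIFO (arrival order): J1 J2 J3 J4 J5.
J1: 0→2, due 25, tardiness 0
J2: 2→12, due 27, tardiness 0
J3: 12→20, due 19, tardiness 1
J4: 20→35, due 21, tardiness 14
J5: 35→39, due 11, tardiness 28
Late tickets: 3.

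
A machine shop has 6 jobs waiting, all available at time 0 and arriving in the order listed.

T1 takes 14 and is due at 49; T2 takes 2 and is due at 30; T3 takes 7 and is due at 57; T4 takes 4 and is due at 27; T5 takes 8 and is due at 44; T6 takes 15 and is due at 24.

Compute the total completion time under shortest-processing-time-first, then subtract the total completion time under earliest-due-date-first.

-50

SPT (increasing processing time): T2 T4 T3 T5 T1 T6.
T2: 0→2
T4: 2→6
T3: 6→13
T5: 13→21
T1: 21→35
T6: 35→50
Sum = 2+6+13+21+35+50 = 127.
EDD (increasing due date): T6 T4 T2 T5 T1 T3.
T6: 0→15
T4: 15→19
T2: 19→21
T5: 21→29
T1: 29→43
T3: 43→50
Sum = 15+19+21+29+43+50 = 177.
Difference = 127 − 177 = -50.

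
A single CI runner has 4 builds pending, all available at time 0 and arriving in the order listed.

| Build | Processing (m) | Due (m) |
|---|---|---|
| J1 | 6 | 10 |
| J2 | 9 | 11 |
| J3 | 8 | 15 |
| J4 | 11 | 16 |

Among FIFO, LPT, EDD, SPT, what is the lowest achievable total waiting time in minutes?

FIFO (arrival order): J1 J2 J3 J4.
J1: waits 0, runs 0→6
J2: waits 6, runs 6→15
J3: waits 15, runs 15→23
J4: waits 23, runs 23→34
Sum = 0+6+15+23 = 44.
LPT (decreasing processing time): J4 J2 J3 J1.
J4: waits 0, runs 0→11
J2: waits 11, runs 11→20
J3: waits 20, runs 20→28
J1: waits 28, runs 28→34
Sum = 0+11+20+28 = 59.
EDD (increasing due date): J1 J2 J3 J4.
J1: waits 0, runs 0→6
J2: waits 6, runs 6→15
J3: waits 15, runs 15→23
J4: waits 23, runs 23→34
Sum = 0+6+15+23 = 44.
SPT (increasing processing time): J1 J3 J2 J4.
J1: waits 0, runs 0→6
J3: waits 6, runs 6→14
J2: waits 14, runs 14→23
J4: waits 23, runs 23→34
Sum = 0+6+14+23 = 43.
FIFO 44, LPT 59, EDD 44, SPT 43 → minimum 43.

43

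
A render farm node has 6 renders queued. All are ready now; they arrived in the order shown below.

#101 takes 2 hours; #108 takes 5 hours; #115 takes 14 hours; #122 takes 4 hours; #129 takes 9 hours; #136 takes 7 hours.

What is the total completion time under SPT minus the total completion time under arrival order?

-25

SPT (increasing processing time): #101 #122 #108 #136 #129 #115.
#101: 0→2
#122: 2→6
#108: 6→11
#136: 11→18
#129: 18→27
#115: 27→41
Sum = 2+6+11+18+27+41 = 105.
FIFO (arrival order): #101 #108 #115 #122 #129 #136.
#101: 0→2
#108: 2→7
#115: 7→21
#122: 21→25
#129: 25→34
#136: 34→41
Sum = 2+7+21+25+34+41 = 130.
Difference = 105 − 130 = -25.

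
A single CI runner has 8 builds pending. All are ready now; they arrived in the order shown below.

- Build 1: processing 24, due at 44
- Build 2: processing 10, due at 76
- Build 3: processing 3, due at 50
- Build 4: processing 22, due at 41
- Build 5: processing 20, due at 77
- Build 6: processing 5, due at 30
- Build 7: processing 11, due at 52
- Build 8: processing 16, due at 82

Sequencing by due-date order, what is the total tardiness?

EDD (increasing due date): Build 6 Build 4 Build 1 Build 3 Build 7 Build 2 Build 5 Build 8.
Build 6: 0→5, due 30, tardiness 0
Build 4: 5→27, due 41, tardiness 0
Build 1: 27→51, due 44, tardiness 7
Build 3: 51→54, due 50, tardiness 4
Build 7: 54→65, due 52, tardiness 13
Build 2: 65→75, due 76, tardiness 0
Build 5: 75→95, due 77, tardiness 18
Build 8: 95→111, due 82, tardiness 29
Sum = 0+0+7+4+13+0+18+29 = 71.

71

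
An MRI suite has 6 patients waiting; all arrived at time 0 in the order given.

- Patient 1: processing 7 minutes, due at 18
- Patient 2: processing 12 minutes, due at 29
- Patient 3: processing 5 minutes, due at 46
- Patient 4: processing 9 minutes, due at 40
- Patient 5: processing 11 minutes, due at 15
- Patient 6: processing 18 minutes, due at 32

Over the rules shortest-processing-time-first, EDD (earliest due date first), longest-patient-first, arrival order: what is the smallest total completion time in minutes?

SPT (increasing processing time): Patient 3 Patient 1 Patient 4 Patient 5 Patient 2 Patient 6.
Patient 3: 0→5
Patient 1: 5→12
Patient 4: 12→21
Patient 5: 21→32
Patient 2: 32→44
Patient 6: 44→62
Sum = 5+12+21+32+44+62 = 176.
EDD (increasing due date): Patient 5 Patient 1 Patient 2 Patient 6 Patient 4 Patient 3.
Patient 5: 0→11
Patient 1: 11→18
Patient 2: 18→30
Patient 6: 30→48
Patient 4: 48→57
Patient 3: 57→62
Sum = 11+18+30+48+57+62 = 226.
LPT (decreasing processing time): Patient 6 Patient 2 Patient 5 Patient 4 Patient 1 Patient 3.
Patient 6: 0→18
Patient 2: 18→30
Patient 5: 30→41
Patient 4: 41→50
Patient 1: 50→57
Patient 3: 57→62
Sum = 18+30+41+50+57+62 = 258.
FIFO (arrival order): Patient 1 Patient 2 Patient 3 Patient 4 Patient 5 Patient 6.
Patient 1: 0→7
Patient 2: 7→19
Patient 3: 19→24
Patient 4: 24→33
Patient 5: 33→44
Patient 6: 44→62
Sum = 7+19+24+33+44+62 = 189.
SPT 176, EDD 226, LPT 258, FIFO 189 → minimum 176.

176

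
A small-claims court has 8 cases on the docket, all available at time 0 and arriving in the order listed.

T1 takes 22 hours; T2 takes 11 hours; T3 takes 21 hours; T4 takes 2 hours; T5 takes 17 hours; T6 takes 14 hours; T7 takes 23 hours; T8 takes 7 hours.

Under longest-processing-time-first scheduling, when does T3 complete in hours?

66

LPT (decreasing processing time): T7 T1 T3 T5 T6 T2 T8 T4.
T7: 0→23
T1: 23→45
T3: 45→66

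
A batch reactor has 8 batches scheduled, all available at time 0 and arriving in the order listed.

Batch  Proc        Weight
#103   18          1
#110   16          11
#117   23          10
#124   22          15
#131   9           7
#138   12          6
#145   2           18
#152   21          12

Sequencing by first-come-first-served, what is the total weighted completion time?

6675

FIFO (arrival order): #103 #110 #117 #124 #131 #138 #145 #152.
#103: finishes 18, weight 1, w·C = 18
#110: finishes 34, weight 11, w·C = 374
#117: finishes 57, weight 10, w·C = 570
#124: finishes 79, weight 15, w·C = 1185
#131: finishes 88, weight 7, w·C = 616
#138: finishes 100, weight 6, w·C = 600
#145: finishes 102, weight 18, w·C = 1836
#152: finishes 123, weight 12, w·C = 1476
Sum = 18+374+570+1185+616+600+1836+1476 = 6675.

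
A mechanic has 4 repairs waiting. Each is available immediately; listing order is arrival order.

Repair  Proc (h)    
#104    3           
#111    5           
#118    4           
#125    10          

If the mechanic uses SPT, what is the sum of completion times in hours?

44

SPT (increasing processing time): #104 #118 #111 #125.
#104: 0→3
#118: 3→7
#111: 7→12
#125: 12→22
Sum = 3+7+12+22 = 44.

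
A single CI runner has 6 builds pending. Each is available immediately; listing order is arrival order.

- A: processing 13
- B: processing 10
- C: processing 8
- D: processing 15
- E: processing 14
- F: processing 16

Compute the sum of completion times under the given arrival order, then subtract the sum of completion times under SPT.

FIFO (arrival order): A B C D E F.
A: 0→13
B: 13→23
C: 23→31
D: 31→46
E: 46→60
F: 60→76
Sum = 13+23+31+46+60+76 = 249.
SPT (increasing processing time): C B A E D F.
C: 0→8
B: 8→18
A: 18→31
E: 31→45
D: 45→60
F: 60→76
Sum = 8+18+31+45+60+76 = 238.
Difference = 249 − 238 = 11.

11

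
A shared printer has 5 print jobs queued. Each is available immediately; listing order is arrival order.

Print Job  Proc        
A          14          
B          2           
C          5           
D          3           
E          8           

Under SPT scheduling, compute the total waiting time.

SPT (increasing processing time): B D C E A.
B: waits 0, runs 0→2
D: waits 2, runs 2→5
C: waits 5, runs 5→10
E: waits 10, runs 10→18
A: waits 18, runs 18→32
Sum = 0+2+5+10+18 = 35.

35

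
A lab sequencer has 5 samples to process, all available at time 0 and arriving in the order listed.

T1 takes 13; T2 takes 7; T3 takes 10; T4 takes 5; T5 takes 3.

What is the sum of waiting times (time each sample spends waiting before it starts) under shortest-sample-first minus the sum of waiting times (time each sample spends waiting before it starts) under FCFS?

-47

SPT (increasing processing time): T5 T4 T2 T3 T1.
T5: waits 0, runs 0→3
T4: waits 3, runs 3→8
T2: waits 8, runs 8→15
T3: waits 15, runs 15→25
T1: waits 25, runs 25→38
Sum = 0+3+8+15+25 = 51.
FIFO (arrival order): T1 T2 T3 T4 T5.
T1: waits 0, runs 0→13
T2: waits 13, runs 13→20
T3: waits 20, runs 20→30
T4: waits 30, runs 30→35
T5: waits 35, runs 35→38
Sum = 0+13+20+30+35 = 98.
Difference = 51 − 98 = -47.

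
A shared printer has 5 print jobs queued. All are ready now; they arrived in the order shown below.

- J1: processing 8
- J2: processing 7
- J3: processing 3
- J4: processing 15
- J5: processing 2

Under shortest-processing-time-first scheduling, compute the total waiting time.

SPT (increasing processing time): J5 J3 J2 J1 J4.
J5: waits 0, runs 0→2
J3: waits 2, runs 2→5
J2: waits 5, runs 5→12
J1: waits 12, runs 12→20
J4: waits 20, runs 20→35
Sum = 0+2+5+12+20 = 39.

39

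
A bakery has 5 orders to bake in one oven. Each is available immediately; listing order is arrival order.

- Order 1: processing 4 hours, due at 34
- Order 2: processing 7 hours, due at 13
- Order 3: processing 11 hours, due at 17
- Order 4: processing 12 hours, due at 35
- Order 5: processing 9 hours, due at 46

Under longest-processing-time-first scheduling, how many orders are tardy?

LPT (decreasing processing time): Order 4 Order 3 Order 5 Order 2 Order 1.
Order 4: 0→12, due 35, tardiness 0
Order 3: 12→23, due 17, tardiness 6
Order 5: 23→32, due 46, tardiness 0
Order 2: 32→39, due 13, tardiness 26
Order 1: 39→43, due 34, tardiness 9
Late orders: 3.

3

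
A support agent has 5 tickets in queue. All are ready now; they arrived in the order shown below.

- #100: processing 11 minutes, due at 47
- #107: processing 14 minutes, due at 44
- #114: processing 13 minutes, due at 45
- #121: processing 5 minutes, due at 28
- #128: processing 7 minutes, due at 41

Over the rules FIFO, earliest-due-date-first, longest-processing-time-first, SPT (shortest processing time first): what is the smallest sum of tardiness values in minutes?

3

FIFO (arrival order): #100 #107 #114 #121 #128.
#100: 0→11, due 47, tardiness 0
#107: 11→25, due 44, tardiness 0
#114: 25→38, due 45, tardiness 0
#121: 38→43, due 28, tardiness 15
#128: 43→50, due 41, tardiness 9
Sum = 0+0+0+15+9 = 24.
EDD (increasing due date): #121 #128 #107 #114 #100.
#121: 0→5, due 28, tardiness 0
#128: 5→12, due 41, tardiness 0
#107: 12→26, due 44, tardiness 0
#114: 26→39, due 45, tardiness 0
#100: 39→50, due 47, tardiness 3
Sum = 0+0+0+0+3 = 3.
LPT (decreasing processing time): #107 #114 #100 #128 #121.
#107: 0→14, due 44, tardiness 0
#114: 14→27, due 45, tardiness 0
#100: 27→38, due 47, tardiness 0
#128: 38→45, due 41, tardiness 4
#121: 45→50, due 28, tardiness 22
Sum = 0+0+0+4+22 = 26.
SPT (increasing processing time): #121 #128 #100 #114 #107.
#121: 0→5, due 28, tardiness 0
#128: 5→12, due 41, tardiness 0
#100: 12→23, due 47, tardiness 0
#114: 23→36, due 45, tardiness 0
#107: 36→50, due 44, tardiness 6
Sum = 0+0+0+0+6 = 6.
FIFO 24, EDD 3, LPT 26, SPT 6 → minimum 3.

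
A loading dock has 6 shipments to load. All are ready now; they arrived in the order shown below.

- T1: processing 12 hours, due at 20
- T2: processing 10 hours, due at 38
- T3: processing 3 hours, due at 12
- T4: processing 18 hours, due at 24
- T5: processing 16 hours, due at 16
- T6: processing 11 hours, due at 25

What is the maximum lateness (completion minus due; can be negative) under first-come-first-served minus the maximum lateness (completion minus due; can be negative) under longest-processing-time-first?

FIFO (arrival order): T1 T2 T3 T4 T5 T6.
T1: 0→12, due 20, lateness -8
T2: 12→22, due 38, lateness -16
T3: 22→25, due 12, lateness 13
T4: 25→43, due 24, lateness 19
T5: 43→59, due 16, lateness 43
T6: 59→70, due 25, lateness 45
Maximum = 45.
LPT (decreasing processing time): T4 T5 T1 T6 T2 T3.
T4: 0→18, due 24, lateness -6
T5: 18→34, due 16, lateness 18
T1: 34→46, due 20, lateness 26
T6: 46→57, due 25, lateness 32
T2: 57→67, due 38, lateness 29
T3: 67→70, due 12, lateness 58
Maximum = 58.
Difference = 45 − 58 = -13.

-13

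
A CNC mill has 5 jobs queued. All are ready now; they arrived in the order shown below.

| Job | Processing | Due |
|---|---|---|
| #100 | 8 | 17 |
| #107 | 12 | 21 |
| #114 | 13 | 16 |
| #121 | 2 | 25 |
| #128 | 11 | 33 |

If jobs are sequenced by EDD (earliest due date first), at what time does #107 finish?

33

EDD (increasing due date): #114 #100 #107 #121 #128.
#114: 0→13
#100: 13→21
#107: 21→33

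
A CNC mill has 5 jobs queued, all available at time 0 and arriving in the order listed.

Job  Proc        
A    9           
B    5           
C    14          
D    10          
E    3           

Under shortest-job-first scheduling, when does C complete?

41

SPT (increasing processing time): E B A D C.
E: 0→3
B: 3→8
A: 8→17
D: 17→27
C: 27→41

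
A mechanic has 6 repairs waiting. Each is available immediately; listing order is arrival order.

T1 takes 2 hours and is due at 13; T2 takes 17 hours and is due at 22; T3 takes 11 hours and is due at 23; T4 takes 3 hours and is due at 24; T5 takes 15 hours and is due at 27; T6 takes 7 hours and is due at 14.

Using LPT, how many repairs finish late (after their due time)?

LPT (decreasing processing time): T2 T5 T3 T6 T4 T1.
T2: 0→17, due 22, tardiness 0
T5: 17→32, due 27, tardiness 5
T3: 32→43, due 23, tardiness 20
T6: 43→50, due 14, tardiness 36
T4: 50→53, due 24, tardiness 29
T1: 53→55, due 13, tardiness 42
Late repairs: 5.

5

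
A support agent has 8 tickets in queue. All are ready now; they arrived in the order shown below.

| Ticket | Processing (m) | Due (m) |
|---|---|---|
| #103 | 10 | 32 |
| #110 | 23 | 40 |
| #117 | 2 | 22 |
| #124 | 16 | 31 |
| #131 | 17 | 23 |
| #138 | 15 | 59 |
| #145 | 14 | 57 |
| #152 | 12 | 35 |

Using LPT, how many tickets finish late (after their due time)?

7

LPT (decreasing processing time): #110 #131 #124 #138 #145 #152 #103 #117.
#110: 0→23, due 40, tardiness 0
#131: 23→40, due 23, tardiness 17
#124: 40→56, due 31, tardiness 25
#138: 56→71, due 59, tardiness 12
#145: 71→85, due 57, tardiness 28
#152: 85→97, due 35, tardiness 62
#103: 97→107, due 32, tardiness 75
#117: 107→109, due 22, tardiness 87
Late tickets: 7.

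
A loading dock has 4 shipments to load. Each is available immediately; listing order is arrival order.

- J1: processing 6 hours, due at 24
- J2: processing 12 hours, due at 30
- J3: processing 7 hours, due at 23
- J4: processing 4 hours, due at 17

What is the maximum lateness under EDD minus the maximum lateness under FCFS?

EDD (increasing due date): J4 J3 J1 J2.
J4: 0→4, due 17, lateness -13
J3: 4→11, due 23, lateness -12
J1: 11→17, due 24, lateness -7
J2: 17→29, due 30, lateness -1
Maximum = -1.
FIFO (arrival order): J1 J2 J3 J4.
J1: 0→6, due 24, lateness -18
J2: 6→18, due 30, lateness -12
J3: 18→25, due 23, lateness 2
J4: 25→29, due 17, lateness 12
Maximum = 12.
Difference = -1 − 12 = -13.

-13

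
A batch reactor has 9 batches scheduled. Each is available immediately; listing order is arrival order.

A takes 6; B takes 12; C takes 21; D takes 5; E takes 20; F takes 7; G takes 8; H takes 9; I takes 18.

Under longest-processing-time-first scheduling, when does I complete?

59

LPT (decreasing processing time): C E I B H G F A D.
C: 0→21
E: 21→41
I: 41→59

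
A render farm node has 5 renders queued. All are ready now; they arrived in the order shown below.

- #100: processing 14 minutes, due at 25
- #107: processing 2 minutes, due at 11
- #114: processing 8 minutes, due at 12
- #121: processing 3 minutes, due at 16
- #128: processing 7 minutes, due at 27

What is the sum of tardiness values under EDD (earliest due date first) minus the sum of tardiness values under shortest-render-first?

EDD (increasing due date): #107 #114 #121 #100 #128.
#107: 0→2, due 11, tardiness 0
#114: 2→10, due 12, tardiness 0
#121: 10→13, due 16, tardiness 0
#100: 13→27, due 25, tardiness 2
#128: 27→34, due 27, tardiness 7
Sum = 0+0+0+2+7 = 9.
SPT (increasing processing time): #107 #121 #128 #114 #100.
#107: 0→2, due 11, tardiness 0
#121: 2→5, due 16, tardiness 0
#128: 5→12, due 27, tardiness 0
#114: 12→20, due 12, tardiness 8
#100: 20→34, due 25, tardiness 9
Sum = 0+0+0+8+9 = 17.
Difference = 9 − 17 = -8.

-8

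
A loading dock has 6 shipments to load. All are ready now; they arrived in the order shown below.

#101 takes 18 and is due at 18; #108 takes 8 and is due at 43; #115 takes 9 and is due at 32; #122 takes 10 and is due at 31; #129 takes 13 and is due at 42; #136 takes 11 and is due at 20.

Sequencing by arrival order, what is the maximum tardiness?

49

FIFO (arrival order): #101 #108 #115 #122 #129 #136.
#101: 0→18, due 18, tardiness 0
#108: 18→26, due 43, tardiness 0
#115: 26→35, due 32, tardiness 3
#122: 35→45, due 31, tardiness 14
#129: 45→58, due 42, tardiness 16
#136: 58→69, due 20, tardiness 49
Maximum = 49.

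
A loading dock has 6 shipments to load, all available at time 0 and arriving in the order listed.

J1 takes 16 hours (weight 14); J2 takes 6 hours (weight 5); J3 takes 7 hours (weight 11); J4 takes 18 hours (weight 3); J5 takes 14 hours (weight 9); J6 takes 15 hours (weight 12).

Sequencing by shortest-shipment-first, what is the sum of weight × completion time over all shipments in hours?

1960

SPT (increasing processing time): J2 J3 J5 J6 J1 J4.
J2: finishes 6, weight 5, w·C = 30
J3: finishes 13, weight 11, w·C = 143
J5: finishes 27, weight 9, w·C = 243
J6: finishes 42, weight 12, w·C = 504
J1: finishes 58, weight 14, w·C = 812
J4: finishes 76, weight 3, w·C = 228
Sum = 30+143+243+504+812+228 = 1960.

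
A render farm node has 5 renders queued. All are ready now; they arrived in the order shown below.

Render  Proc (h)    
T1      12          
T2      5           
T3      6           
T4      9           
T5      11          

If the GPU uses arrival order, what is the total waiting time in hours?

84

FIFO (arrival order): T1 T2 T3 T4 T5.
T1: waits 0, runs 0→12
T2: waits 12, runs 12→17
T3: waits 17, runs 17→23
T4: waits 23, runs 23→32
T5: waits 32, runs 32→43
Sum = 0+12+17+23+32 = 84.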